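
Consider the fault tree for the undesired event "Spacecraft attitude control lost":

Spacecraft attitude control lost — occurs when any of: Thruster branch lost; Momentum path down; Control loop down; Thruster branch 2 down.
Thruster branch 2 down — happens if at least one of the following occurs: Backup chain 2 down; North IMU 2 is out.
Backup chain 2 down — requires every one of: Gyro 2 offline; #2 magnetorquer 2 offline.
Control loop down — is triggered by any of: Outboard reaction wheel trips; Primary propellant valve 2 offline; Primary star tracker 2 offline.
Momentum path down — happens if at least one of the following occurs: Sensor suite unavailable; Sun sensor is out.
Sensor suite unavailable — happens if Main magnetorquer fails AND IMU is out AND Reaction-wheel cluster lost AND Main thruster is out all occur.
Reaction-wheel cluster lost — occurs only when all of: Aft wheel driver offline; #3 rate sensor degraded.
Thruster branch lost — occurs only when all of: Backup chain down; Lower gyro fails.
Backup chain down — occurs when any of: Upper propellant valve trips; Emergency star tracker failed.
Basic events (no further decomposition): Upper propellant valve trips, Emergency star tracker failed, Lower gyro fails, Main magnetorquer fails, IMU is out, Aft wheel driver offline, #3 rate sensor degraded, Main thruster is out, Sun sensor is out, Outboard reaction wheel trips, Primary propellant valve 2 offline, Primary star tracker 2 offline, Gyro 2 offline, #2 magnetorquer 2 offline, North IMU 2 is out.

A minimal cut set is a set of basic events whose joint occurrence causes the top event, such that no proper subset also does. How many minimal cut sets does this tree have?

9

Backup chain down [OR]: union of children's cut sets → 2 cut set(s).
Thruster branch lost [AND]: one cut set from each child combined → 2 × 1 = 2 cut set(s).
Reaction-wheel cluster lost [AND]: one cut set from each child combined → 1 × 1 = 1 cut set(s).
Sensor suite unavailable [AND]: one cut set from each child combined → 1 × 1 × 1 × 1 = 1 cut set(s).
Momentum path down [OR]: union of children's cut sets → 2 cut set(s).
Control loop down [OR]: union of children's cut sets → 3 cut set(s).
Backup chain 2 down [AND]: one cut set from each child combined → 1 × 1 = 1 cut set(s).
Thruster branch 2 down [OR]: union of children's cut sets → 2 cut set(s).
Spacecraft attitude control lost [OR]: union of children's cut sets → 9 cut set(s).
Minimal cut sets: {Lower gyro fails, Upper propellant valve trips}; {Emergency star tracker failed, Lower gyro fails}; {#3 rate sensor degraded, Aft wheel driver offline, IMU is out, Main magnetorquer fails, Main thruster is out}; {Sun sensor is out}; {Outboard reaction wheel trips}; {Primary propellant valve 2 offline}; {Primary star tracker 2 offline}; {#2 magnetorquer 2 offline, Gyro 2 offline}; {North IMU 2 is out}.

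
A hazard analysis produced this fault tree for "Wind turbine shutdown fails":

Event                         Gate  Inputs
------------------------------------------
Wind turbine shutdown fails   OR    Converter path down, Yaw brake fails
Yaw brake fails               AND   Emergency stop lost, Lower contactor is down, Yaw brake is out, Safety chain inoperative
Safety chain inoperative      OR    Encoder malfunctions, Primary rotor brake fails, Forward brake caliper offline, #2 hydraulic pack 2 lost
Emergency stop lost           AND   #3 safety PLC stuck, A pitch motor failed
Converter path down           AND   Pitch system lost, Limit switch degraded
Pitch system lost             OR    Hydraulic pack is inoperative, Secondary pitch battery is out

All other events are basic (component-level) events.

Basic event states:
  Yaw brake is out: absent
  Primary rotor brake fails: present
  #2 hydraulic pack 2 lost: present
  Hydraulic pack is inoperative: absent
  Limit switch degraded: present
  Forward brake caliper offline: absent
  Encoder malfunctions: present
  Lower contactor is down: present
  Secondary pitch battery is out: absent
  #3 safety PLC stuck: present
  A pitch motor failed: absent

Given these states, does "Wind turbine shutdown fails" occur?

No

Pitch system lost [OR]: Hydraulic pack is inoperative=not, Secondary pitch battery is out=not → no input occurs → does not occur.
Converter path down [AND]: Pitch system lost=not, Limit switch degraded=occurs → not all inputs occur → does not occur.
Emergency stop lost [AND]: #3 safety PLC stuck=occurs, A pitch motor failed=not → not all inputs occur → does not occur.
Safety chain inoperative [OR]: Encoder malfunctions=occurs, Primary rotor brake fails=occurs, Forward brake caliper offline=not, #2 hydraulic pack 2 lost=occurs → at least one input occurs → occurs.
Yaw brake fails [AND]: Emergency stop lost=not, Lower contactor is down=occurs, Yaw brake is out=not, Safety chain inoperative=occurs → not all inputs occur → does not occur.
Wind turbine shutdown fails [OR]: Converter path down=not, Yaw brake fails=not → no input occurs → does not occur.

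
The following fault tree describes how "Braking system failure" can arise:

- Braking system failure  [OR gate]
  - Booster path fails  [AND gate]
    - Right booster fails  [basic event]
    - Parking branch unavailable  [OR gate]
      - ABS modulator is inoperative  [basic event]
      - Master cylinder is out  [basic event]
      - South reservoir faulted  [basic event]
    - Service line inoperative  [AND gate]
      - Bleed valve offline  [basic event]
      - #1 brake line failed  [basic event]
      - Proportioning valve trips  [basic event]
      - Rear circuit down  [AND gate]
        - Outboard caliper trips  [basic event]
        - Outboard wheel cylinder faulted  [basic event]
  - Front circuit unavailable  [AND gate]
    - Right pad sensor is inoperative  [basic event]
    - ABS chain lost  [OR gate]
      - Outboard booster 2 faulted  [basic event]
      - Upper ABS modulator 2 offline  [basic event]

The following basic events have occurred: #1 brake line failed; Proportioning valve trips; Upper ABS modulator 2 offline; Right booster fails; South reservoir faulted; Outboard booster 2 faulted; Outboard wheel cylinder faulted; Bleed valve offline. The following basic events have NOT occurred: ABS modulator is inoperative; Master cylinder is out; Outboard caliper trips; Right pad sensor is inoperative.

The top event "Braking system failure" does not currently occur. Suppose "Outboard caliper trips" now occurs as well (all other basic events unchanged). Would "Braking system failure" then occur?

Counterfactual: set "Outboard caliper trips" to occurred.
Parking branch unavailable [OR]: ABS modulator is inoperative=not, Master cylinder is out=not, South reservoir faulted=occurs → at least one input occurs → occurs.
Rear circuit down [AND]: Outboard caliper trips=occurs, Outboard wheel cylinder faulted=occurs → all inputs occur → occurs.
Service line inoperative [AND]: Bleed valve offline=occurs, #1 brake line failed=occurs, Proportioning valve trips=occurs, Rear circuit down=occurs → all inputs occur → occurs.
Booster path fails [AND]: Right booster fails=occurs, Parking branch unavailable=occurs, Service line inoperative=occurs → all inputs occur → occurs.
ABS chain lost [OR]: Outboard booster 2 faulted=occurs, Upper ABS modulator 2 offline=occurs → at least one input occurs → occurs.
Front circuit unavailable [AND]: Right pad sensor is inoperative=not, ABS chain lost=occurs → not all inputs occur → does not occur.
Braking system failure [OR]: Booster path fails=occurs, Front circuit unavailable=not → at least one input occurs → occurs.

Yes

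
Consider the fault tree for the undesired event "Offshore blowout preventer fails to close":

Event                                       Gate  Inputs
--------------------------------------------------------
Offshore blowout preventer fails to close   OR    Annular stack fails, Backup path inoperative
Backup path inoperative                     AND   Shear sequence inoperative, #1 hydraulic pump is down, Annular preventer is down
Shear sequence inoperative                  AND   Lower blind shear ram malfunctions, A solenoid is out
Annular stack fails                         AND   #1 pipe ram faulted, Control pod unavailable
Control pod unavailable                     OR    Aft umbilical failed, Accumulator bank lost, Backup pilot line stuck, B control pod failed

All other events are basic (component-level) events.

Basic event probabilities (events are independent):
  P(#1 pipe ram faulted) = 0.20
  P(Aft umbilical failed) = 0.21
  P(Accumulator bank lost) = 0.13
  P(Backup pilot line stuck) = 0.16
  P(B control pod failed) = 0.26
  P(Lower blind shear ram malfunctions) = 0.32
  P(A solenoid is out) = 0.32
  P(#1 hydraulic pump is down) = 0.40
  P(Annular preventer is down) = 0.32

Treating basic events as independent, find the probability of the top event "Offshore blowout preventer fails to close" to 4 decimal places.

0.1262

P(Control pod unavailable) [OR] = 1 − (1−0.21) × (1−0.13) × (1−0.16) × (1−0.26) = 0.572774
P(Annular stack fails) [AND] = 0.20 × 0.572774 = 0.114555
P(Shear sequence inoperative) [AND] = 0.32 × 0.32 = 0.102400
P(Backup path inoperative) [AND] = 0.102400 × 0.40 × 0.32 = 0.013107
P(Offshore blowout preventer fails to close) [OR] = 1 − (1−0.114555) × (1−0.013107) = 0.126161
Rounded to 4 decimal places: P(Offshore blowout preventer fails to close) ≈ 0.1262.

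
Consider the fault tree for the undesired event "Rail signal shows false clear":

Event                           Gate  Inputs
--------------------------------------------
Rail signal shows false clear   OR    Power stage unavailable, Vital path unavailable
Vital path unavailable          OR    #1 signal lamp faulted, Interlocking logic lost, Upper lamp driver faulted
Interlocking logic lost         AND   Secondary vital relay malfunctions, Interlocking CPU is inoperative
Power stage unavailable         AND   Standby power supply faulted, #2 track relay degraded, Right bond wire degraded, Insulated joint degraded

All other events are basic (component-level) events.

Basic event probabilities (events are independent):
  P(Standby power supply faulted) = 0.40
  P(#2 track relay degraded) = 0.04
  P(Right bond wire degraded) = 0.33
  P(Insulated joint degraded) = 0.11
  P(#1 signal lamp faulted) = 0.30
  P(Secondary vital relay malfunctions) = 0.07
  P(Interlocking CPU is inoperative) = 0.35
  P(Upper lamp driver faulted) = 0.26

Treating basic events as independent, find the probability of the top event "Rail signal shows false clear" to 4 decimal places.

0.4950

P(Power stage unavailable) [AND] = 0.40 × 0.04 × 0.33 × 0.11 = 0.000581
P(Interlocking logic lost) [AND] = 0.07 × 0.35 = 0.024500
P(Vital path unavailable) [OR] = 1 − (1−0.30) × (1−0.024500) × (1−0.26) = 0.494691
P(Rail signal shows false clear) [OR] = 1 − (1−0.000581) × (1−0.494691) = 0.494985
Rounded to 4 decimal places: P(Rail signal shows false clear) ≈ 0.4950.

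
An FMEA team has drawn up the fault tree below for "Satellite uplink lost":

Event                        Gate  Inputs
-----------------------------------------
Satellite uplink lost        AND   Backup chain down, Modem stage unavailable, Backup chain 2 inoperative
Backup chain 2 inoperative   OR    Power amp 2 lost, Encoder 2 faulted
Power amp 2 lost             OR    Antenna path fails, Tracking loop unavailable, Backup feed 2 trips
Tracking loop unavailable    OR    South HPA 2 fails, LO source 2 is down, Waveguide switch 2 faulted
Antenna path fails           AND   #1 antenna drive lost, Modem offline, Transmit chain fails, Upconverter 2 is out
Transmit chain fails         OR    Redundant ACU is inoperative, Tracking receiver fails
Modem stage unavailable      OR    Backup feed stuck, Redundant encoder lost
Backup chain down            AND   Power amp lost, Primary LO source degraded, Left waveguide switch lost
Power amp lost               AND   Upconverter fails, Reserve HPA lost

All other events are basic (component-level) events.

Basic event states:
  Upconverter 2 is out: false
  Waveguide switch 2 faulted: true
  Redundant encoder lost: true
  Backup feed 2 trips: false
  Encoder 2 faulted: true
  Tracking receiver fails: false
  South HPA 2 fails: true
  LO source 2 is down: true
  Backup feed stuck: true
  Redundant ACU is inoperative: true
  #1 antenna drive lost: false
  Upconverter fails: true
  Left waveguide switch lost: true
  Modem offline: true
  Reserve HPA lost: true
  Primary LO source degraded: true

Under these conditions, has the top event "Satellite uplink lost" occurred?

Power amp lost [AND]: Upconverter fails=occurs, Reserve HPA lost=occurs → all inputs occur → occurs.
Backup chain down [AND]: Power amp lost=occurs, Primary LO source degraded=occurs, Left waveguide switch lost=occurs → all inputs occur → occurs.
Modem stage unavailable [OR]: Backup feed stuck=occurs, Redundant encoder lost=occurs → at least one input occurs → occurs.
Transmit chain fails [OR]: Redundant ACU is inoperative=occurs, Tracking receiver fails=not → at least one input occurs → occurs.
Antenna path fails [AND]: #1 antenna drive lost=not, Modem offline=occurs, Transmit chain fails=occurs, Upconverter 2 is out=not → not all inputs occur → does not occur.
Tracking loop unavailable [OR]: South HPA 2 fails=occurs, LO source 2 is down=occurs, Waveguide switch 2 faulted=occurs → at least one input occurs → occurs.
Power amp 2 lost [OR]: Antenna path fails=not, Tracking loop unavailable=occurs, Backup feed 2 trips=not → at least one input occurs → occurs.
Backup chain 2 inoperative [OR]: Power amp 2 lost=occurs, Encoder 2 faulted=occurs → at least one input occurs → occurs.
Satellite uplink lost [AND]: Backup chain down=occurs, Modem stage unavailable=occurs, Backup chain 2 inoperative=occurs → all inputs occur → occurs.

Yes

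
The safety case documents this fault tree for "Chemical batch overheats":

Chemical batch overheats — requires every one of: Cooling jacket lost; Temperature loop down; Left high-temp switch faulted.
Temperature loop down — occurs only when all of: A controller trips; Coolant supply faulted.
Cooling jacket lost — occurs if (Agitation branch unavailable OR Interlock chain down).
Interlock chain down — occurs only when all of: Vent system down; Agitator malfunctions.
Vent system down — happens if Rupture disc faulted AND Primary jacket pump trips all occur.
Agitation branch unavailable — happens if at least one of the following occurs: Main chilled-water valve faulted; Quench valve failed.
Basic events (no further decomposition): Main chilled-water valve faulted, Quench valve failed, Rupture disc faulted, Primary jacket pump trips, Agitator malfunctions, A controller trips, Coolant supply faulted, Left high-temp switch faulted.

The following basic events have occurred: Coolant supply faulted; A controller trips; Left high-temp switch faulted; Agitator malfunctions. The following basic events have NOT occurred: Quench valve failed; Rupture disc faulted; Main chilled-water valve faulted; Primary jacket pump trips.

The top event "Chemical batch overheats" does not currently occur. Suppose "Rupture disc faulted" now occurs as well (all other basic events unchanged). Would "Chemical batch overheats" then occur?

Counterfactual: set "Rupture disc faulted" to occurred.
Agitation branch unavailable [OR]: Main chilled-water valve faulted=not, Quench valve failed=not → no input occurs → does not occur.
Vent system down [AND]: Rupture disc faulted=occurs, Primary jacket pump trips=not → not all inputs occur → does not occur.
Interlock chain down [AND]: Vent system down=not, Agitator malfunctions=occurs → not all inputs occur → does not occur.
Cooling jacket lost [OR]: Agitation branch unavailable=not, Interlock chain down=not → no input occurs → does not occur.
Temperature loop down [AND]: A controller trips=occurs, Coolant supply faulted=occurs → all inputs occur → occurs.
Chemical batch overheats [AND]: Cooling jacket lost=not, Temperature loop down=occurs, Left high-temp switch faulted=occurs → not all inputs occur → does not occur.

No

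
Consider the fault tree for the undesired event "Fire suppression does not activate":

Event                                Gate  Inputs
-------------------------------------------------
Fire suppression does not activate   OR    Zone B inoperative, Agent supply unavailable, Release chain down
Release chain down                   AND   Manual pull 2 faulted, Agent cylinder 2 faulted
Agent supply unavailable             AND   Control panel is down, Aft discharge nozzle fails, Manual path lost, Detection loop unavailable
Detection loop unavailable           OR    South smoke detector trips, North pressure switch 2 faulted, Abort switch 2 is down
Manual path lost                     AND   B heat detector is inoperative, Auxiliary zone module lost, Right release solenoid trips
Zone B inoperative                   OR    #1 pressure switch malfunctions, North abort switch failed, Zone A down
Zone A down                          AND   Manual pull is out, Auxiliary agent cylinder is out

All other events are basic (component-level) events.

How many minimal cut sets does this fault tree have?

7

Zone A down [AND]: one cut set from each child combined → 1 × 1 = 1 cut set(s).
Zone B inoperative [OR]: union of children's cut sets → 3 cut set(s).
Manual path lost [AND]: one cut set from each child combined → 1 × 1 × 1 = 1 cut set(s).
Detection loop unavailable [OR]: union of children's cut sets → 3 cut set(s).
Agent supply unavailable [AND]: one cut set from each child combined → 1 × 1 × 1 × 3 = 3 cut set(s).
Release chain down [AND]: one cut set from each child combined → 1 × 1 = 1 cut set(s).
Fire suppression does not activate [OR]: union of children's cut sets → 7 cut set(s).
Minimal cut sets: {#1 pressure switch malfunctions}; {North abort switch failed}; {Auxiliary agent cylinder is out, Manual pull is out}; {Aft discharge nozzle fails, Auxiliary zone module lost, B heat detector is inoperative, Control panel is down, Right release solenoid trips, South smoke detector trips}; {Aft discharge nozzle fails, Auxiliary zone module lost, B heat detector is inoperative, Control panel is down, North pressure switch 2 faulted, Right release solenoid trips}; {Abort switch 2 is down, Aft discharge nozzle fails, Auxiliary zone module lost, B heat detector is inoperative, Control panel is down, Right release solenoid trips}; {Agent cylinder 2 faulted, Manual pull 2 faulted}.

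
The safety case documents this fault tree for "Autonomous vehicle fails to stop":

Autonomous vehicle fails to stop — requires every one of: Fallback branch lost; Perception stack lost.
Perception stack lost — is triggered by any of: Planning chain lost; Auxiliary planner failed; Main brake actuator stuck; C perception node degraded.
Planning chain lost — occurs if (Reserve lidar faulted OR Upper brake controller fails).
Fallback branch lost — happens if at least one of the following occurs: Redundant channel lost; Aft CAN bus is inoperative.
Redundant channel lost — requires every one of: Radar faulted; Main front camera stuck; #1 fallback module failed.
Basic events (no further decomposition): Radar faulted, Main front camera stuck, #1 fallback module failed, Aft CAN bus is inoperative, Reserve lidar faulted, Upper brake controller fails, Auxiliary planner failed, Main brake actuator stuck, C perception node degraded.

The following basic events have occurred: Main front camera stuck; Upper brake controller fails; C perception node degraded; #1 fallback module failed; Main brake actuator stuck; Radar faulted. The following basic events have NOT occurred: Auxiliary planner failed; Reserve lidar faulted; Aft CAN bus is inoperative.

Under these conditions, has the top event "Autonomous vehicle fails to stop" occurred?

Yes

Redundant channel lost [AND]: Radar faulted=occurs, Main front camera stuck=occurs, #1 fallback module failed=occurs → all inputs occur → occurs.
Fallback branch lost [OR]: Redundant channel lost=occurs, Aft CAN bus is inoperative=not → at least one input occurs → occurs.
Planning chain lost [OR]: Reserve lidar faulted=not, Upper brake controller fails=occurs → at least one input occurs → occurs.
Perception stack lost [OR]: Planning chain lost=occurs, Auxiliary planner failed=not, Main brake actuator stuck=occurs, C perception node degraded=occurs → at least one input occurs → occurs.
Autonomous vehicle fails to stop [AND]: Fallback branch lost=occurs, Perception stack lost=occurs → all inputs occur → occurs.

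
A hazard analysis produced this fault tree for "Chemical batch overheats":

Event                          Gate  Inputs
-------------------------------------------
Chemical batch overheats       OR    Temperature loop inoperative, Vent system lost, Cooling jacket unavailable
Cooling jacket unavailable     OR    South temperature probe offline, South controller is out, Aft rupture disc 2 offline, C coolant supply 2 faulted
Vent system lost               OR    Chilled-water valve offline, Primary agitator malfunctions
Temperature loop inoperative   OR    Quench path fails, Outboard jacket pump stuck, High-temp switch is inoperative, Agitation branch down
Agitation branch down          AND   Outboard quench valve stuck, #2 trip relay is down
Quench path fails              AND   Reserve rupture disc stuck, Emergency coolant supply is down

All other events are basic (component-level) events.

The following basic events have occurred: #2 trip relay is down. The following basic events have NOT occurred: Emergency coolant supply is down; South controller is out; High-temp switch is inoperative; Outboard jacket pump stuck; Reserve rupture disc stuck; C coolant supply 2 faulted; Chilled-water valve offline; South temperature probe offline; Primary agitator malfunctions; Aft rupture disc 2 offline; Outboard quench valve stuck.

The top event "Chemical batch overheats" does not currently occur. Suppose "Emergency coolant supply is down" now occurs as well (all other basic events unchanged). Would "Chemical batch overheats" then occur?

Counterfactual: set "Emergency coolant supply is down" to occurred.
Quench path fails [AND]: Reserve rupture disc stuck=not, Emergency coolant supply is down=occurs → not all inputs occur → does not occur.
Agitation branch down [AND]: Outboard quench valve stuck=not, #2 trip relay is down=occurs → not all inputs occur → does not occur.
Temperature loop inoperative [OR]: Quench path fails=not, Outboard jacket pump stuck=not, High-temp switch is inoperative=not, Agitation branch down=not → no input occurs → does not occur.
Vent system lost [OR]: Chilled-water valve offline=not, Primary agitator malfunctions=not → no input occurs → does not occur.
Cooling jacket unavailable [OR]: South temperature probe offline=not, South controller is out=not, Aft rupture disc 2 offline=not, C coolant supply 2 faulted=not → no input occurs → does not occur.
Chemical batch overheats [OR]: Temperature loop inoperative=not, Vent system lost=not, Cooling jacket unavailable=not → no input occurs → does not occur.

No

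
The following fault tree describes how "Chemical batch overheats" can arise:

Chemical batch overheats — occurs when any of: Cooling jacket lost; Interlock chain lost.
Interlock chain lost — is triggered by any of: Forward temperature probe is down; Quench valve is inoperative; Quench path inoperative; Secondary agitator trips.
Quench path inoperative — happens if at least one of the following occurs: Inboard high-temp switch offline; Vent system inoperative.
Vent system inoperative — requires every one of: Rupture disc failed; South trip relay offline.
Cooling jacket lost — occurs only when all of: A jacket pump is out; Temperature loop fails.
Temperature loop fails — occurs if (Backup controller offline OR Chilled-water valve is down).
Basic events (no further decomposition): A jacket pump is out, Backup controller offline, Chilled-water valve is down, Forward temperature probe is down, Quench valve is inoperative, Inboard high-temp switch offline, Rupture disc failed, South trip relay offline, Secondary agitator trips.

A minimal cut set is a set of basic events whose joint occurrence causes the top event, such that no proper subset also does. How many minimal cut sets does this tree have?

Temperature loop fails [OR]: union of children's cut sets → 2 cut set(s).
Cooling jacket lost [AND]: one cut set from each child combined → 1 × 2 = 2 cut set(s).
Vent system inoperative [AND]: one cut set from each child combined → 1 × 1 = 1 cut set(s).
Quench path inoperative [OR]: union of children's cut sets → 2 cut set(s).
Interlock chain lost [OR]: union of children's cut sets → 5 cut set(s).
Chemical batch overheats [OR]: union of children's cut sets → 7 cut set(s).
Minimal cut sets: {A jacket pump is out, Backup controller offline}; {A jacket pump is out, Chilled-water valve is down}; {Forward temperature probe is down}; {Quench valve is inoperative}; {Inboard high-temp switch offline}; {Rupture disc failed, South trip relay offline}; {Secondary agitator trips}.

7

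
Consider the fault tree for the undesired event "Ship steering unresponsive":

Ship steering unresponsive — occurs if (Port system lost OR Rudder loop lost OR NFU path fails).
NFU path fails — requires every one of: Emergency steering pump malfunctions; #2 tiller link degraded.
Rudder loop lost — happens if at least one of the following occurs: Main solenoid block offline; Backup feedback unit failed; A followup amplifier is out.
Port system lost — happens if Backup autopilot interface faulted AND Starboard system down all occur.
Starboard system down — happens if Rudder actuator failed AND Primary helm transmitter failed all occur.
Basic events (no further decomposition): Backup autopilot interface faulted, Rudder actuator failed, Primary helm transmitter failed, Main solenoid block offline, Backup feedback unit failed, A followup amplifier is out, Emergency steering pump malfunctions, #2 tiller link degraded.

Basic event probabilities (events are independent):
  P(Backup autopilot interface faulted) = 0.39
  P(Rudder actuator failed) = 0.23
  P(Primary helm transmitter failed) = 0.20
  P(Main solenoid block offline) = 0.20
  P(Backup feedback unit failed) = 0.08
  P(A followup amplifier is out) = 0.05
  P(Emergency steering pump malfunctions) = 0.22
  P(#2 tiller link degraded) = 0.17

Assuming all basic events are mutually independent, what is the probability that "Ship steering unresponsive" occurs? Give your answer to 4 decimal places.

0.3390

P(Starboard system down) [AND] = 0.23 × 0.20 = 0.046000
P(Port system lost) [AND] = 0.39 × 0.046000 = 0.017940
P(Rudder loop lost) [OR] = 1 − (1−0.20) × (1−0.08) × (1−0.05) = 0.300800
P(NFU path fails) [AND] = 0.22 × 0.17 = 0.037400
P(Ship steering unresponsive) [OR] = 1 − (1−0.017940) × (1−0.300800) × (1−0.037400) = 0.339025
Rounded to 4 decimal places: P(Ship steering unresponsive) ≈ 0.3390.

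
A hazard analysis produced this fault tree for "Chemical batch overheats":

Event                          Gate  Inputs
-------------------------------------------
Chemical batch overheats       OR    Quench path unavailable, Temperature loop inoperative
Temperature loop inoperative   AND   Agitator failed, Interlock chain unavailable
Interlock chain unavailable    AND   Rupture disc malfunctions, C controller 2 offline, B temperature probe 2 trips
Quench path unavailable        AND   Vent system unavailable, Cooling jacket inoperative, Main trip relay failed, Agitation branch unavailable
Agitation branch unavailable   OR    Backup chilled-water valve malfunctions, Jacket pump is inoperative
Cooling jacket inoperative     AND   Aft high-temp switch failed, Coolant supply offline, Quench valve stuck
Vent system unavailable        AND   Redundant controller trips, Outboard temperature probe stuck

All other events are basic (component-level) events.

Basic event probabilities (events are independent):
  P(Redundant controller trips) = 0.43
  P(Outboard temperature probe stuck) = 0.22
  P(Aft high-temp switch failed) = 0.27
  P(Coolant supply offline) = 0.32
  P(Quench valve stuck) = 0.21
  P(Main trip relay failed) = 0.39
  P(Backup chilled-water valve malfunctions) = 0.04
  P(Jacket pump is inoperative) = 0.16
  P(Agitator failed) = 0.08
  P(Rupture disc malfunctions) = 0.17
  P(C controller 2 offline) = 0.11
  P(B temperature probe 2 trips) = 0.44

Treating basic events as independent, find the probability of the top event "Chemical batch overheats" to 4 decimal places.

P(Vent system unavailable) [AND] = 0.43 × 0.22 = 0.094600
P(Cooling jacket inoperative) [AND] = 0.27 × 0.32 × 0.21 = 0.018144
P(Agitation branch unavailable) [OR] = 1 − (1−0.04) × (1−0.16) = 0.193600
P(Quench path unavailable) [AND] = 0.094600 × 0.018144 × 0.39 × 0.193600 = 0.000130
P(Interlock chain unavailable) [AND] = 0.17 × 0.11 × 0.44 = 0.008228
P(Temperature loop inoperative) [AND] = 0.08 × 0.008228 = 0.000658
P(Chemical batch overheats) [OR] = 1 − (1−0.000130) × (1−0.000658) = 0.000788
Rounded to 4 decimal places: P(Chemical batch overheats) ≈ 0.0008.

0.0008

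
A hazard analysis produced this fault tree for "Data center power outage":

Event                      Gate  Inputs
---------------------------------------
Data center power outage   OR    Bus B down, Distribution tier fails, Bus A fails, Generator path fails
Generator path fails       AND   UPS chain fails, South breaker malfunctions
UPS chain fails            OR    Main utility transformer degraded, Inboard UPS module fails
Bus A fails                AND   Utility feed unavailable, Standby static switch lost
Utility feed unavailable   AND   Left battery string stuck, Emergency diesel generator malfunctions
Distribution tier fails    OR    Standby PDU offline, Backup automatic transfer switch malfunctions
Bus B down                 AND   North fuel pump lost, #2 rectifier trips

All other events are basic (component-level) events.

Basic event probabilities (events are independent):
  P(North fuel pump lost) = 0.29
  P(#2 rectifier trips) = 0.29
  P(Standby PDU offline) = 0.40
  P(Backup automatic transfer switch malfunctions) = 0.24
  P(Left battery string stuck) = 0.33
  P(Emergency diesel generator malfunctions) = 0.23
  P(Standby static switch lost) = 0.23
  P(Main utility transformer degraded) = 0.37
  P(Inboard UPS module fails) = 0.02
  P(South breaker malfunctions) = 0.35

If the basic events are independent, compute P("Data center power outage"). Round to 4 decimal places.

0.6446

P(Bus B down) [AND] = 0.29 × 0.29 = 0.084100
P(Distribution tier fails) [OR] = 1 − (1−0.40) × (1−0.24) = 0.544000
P(Utility feed unavailable) [AND] = 0.33 × 0.23 = 0.075900
P(Bus A fails) [AND] = 0.075900 × 0.23 = 0.017457
P(UPS chain fails) [OR] = 1 − (1−0.37) × (1−0.02) = 0.382600
P(Generator path fails) [AND] = 0.382600 × 0.35 = 0.133910
P(Data center power outage) [OR] = 1 − (1−0.084100) × (1−0.544000) × (1−0.017457) × (1−0.133910) = 0.644592
Rounded to 4 decimal places: P(Data center power outage) ≈ 0.6446.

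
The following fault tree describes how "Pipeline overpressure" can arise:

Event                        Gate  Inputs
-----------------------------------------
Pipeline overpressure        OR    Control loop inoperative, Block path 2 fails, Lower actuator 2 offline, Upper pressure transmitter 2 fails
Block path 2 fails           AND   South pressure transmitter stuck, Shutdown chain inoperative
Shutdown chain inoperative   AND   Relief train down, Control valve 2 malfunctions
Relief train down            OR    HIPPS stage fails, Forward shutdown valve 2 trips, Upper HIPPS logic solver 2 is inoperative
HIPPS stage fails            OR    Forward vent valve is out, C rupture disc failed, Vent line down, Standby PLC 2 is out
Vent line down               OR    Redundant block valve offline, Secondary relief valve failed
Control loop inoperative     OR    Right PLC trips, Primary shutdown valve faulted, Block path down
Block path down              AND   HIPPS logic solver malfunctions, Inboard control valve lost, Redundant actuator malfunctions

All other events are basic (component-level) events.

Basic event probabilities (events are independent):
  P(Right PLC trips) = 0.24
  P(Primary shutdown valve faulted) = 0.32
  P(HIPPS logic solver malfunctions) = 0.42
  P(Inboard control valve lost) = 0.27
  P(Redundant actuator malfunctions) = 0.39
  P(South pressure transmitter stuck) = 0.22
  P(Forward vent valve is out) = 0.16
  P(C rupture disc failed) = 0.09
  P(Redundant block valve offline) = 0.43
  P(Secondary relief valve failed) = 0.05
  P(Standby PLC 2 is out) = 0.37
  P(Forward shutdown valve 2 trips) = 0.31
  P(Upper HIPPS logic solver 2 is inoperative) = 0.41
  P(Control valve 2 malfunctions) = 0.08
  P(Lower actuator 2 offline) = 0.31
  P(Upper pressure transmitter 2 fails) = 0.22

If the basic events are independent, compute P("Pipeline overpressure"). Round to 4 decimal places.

0.7383

P(Block path down) [AND] = 0.42 × 0.27 × 0.39 = 0.044226
P(Control loop inoperative) [OR] = 1 − (1−0.24) × (1−0.32) × (1−0.044226) = 0.506056
P(Vent line down) [OR] = 1 − (1−0.43) × (1−0.05) = 0.458500
P(HIPPS stage fails) [OR] = 1 − (1−0.16) × (1−0.09) × (1−0.458500) × (1−0.37) = 0.739229
P(Relief train down) [OR] = 1 − (1−0.739229) × (1−0.31) × (1−0.41) = 0.893840
P(Shutdown chain inoperative) [AND] = 0.893840 × 0.08 = 0.071507
P(Block path 2 fails) [AND] = 0.22 × 0.071507 = 0.015732
P(Pipeline overpressure) [OR] = 1 − (1−0.506056) × (1−0.015732) × (1−0.31) × (1−0.22) = 0.738342
Rounded to 4 decimal places: P(Pipeline overpressure) ≈ 0.7383.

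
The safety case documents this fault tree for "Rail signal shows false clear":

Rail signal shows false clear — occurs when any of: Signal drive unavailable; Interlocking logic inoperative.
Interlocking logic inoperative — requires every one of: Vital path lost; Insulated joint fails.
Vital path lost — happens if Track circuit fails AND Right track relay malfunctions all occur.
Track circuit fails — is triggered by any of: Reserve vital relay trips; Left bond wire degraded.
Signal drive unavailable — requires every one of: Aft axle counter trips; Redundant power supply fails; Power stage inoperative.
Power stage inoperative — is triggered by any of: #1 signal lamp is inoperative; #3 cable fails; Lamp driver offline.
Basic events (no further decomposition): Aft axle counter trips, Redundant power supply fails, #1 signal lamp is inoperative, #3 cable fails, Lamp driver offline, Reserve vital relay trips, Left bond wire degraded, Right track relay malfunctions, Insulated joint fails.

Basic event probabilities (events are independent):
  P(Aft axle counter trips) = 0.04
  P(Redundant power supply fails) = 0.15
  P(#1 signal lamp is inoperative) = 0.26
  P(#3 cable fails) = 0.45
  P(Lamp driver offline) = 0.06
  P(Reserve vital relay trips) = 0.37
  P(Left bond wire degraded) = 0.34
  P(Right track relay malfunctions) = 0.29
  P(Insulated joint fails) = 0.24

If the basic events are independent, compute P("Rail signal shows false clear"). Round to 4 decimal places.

P(Power stage inoperative) [OR] = 1 − (1−0.26) × (1−0.45) × (1−0.06) = 0.617420
P(Signal drive unavailable) [AND] = 0.04 × 0.15 × 0.617420 = 0.003705
P(Track circuit fails) [OR] = 1 − (1−0.37) × (1−0.34) = 0.584200
P(Vital path lost) [AND] = 0.584200 × 0.29 = 0.169418
P(Interlocking logic inoperative) [AND] = 0.169418 × 0.24 = 0.040660
P(Rail signal shows false clear) [OR] = 1 − (1−0.003705) × (1−0.040660) = 0.044214
Rounded to 4 decimal places: P(Rail signal shows false clear) ≈ 0.0442.

0.0442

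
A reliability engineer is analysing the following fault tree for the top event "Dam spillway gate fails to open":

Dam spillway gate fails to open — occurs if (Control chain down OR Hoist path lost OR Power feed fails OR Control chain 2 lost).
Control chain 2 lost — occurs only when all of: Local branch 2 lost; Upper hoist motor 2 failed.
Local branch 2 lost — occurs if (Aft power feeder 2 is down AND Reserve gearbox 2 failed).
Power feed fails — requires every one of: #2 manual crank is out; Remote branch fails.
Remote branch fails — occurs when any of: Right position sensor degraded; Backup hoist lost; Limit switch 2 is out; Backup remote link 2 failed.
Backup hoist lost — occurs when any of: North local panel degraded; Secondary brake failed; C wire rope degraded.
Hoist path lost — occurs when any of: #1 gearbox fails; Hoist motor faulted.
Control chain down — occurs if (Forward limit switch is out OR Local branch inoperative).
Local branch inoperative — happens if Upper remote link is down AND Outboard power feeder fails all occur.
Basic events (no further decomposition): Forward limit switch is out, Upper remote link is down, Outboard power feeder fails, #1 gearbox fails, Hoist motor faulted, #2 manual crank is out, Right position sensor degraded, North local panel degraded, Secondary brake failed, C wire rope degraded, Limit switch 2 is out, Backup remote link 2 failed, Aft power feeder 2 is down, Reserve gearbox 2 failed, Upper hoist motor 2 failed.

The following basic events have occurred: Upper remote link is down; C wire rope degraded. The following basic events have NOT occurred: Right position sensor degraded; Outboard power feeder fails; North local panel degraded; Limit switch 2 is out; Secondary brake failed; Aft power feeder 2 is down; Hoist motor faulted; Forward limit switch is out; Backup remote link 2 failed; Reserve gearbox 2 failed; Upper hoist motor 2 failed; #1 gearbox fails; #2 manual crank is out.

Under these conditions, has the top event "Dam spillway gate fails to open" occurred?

No

Local branch inoperative [AND]: Upper remote link is down=occurs, Outboard power feeder fails=not → not all inputs occur → does not occur.
Control chain down [OR]: Forward limit switch is out=not, Local branch inoperative=not → no input occurs → does not occur.
Hoist path lost [OR]: #1 gearbox fails=not, Hoist motor faulted=not → no input occurs → does not occur.
Backup hoist lost [OR]: North local panel degraded=not, Secondary brake failed=not, C wire rope degraded=occurs → at least one input occurs → occurs.
Remote branch fails [OR]: Right position sensor degraded=not, Backup hoist lost=occurs, Limit switch 2 is out=not, Backup remote link 2 failed=not → at least one input occurs → occurs.
Power feed fails [AND]: #2 manual crank is out=not, Remote branch fails=occurs → not all inputs occur → does not occur.
Local branch 2 lost [AND]: Aft power feeder 2 is down=not, Reserve gearbox 2 failed=not → not all inputs occur → does not occur.
Control chain 2 lost [AND]: Local branch 2 lost=not, Upper hoist motor 2 failed=not → not all inputs occur → does not occur.
Dam spillway gate fails to open [OR]: Control chain down=not, Hoist path lost=not, Power feed fails=not, Control chain 2 lost=not → no input occurs → does not occur.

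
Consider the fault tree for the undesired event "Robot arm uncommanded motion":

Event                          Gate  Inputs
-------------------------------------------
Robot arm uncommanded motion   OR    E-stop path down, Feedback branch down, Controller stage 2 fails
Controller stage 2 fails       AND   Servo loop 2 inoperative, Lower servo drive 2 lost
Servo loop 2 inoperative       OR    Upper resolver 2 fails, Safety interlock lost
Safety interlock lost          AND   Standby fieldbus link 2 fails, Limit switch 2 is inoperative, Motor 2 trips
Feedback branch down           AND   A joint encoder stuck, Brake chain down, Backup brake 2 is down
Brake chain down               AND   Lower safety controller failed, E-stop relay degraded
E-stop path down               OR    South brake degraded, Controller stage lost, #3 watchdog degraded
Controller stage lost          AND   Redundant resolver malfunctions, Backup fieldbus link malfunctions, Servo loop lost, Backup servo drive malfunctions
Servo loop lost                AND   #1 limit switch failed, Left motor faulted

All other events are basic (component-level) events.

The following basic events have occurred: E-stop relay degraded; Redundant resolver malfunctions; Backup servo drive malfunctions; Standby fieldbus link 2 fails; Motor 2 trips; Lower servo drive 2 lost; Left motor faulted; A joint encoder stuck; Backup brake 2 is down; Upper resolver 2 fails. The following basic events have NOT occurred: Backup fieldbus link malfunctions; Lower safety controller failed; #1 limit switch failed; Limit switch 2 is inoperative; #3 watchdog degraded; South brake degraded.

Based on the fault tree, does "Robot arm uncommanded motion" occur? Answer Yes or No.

Yes

Servo loop lost [AND]: #1 limit switch failed=not, Left motor faulted=occurs → not all inputs occur → does not occur.
Controller stage lost [AND]: Redundant resolver malfunctions=occurs, Backup fieldbus link malfunctions=not, Servo loop lost=not, Backup servo drive malfunctions=occurs → not all inputs occur → does not occur.
E-stop path down [OR]: South brake degraded=not, Controller stage lost=not, #3 watchdog degraded=not → no input occurs → does not occur.
Brake chain down [AND]: Lower safety controller failed=not, E-stop relay degraded=occurs → not all inputs occur → does not occur.
Feedback branch down [AND]: A joint encoder stuck=occurs, Brake chain down=not, Backup brake 2 is down=occurs → not all inputs occur → does not occur.
Safety interlock lost [AND]: Standby fieldbus link 2 fails=occurs, Limit switch 2 is inoperative=not, Motor 2 trips=occurs → not all inputs occur → does not occur.
Servo loop 2 inoperative [OR]: Upper resolver 2 fails=occurs, Safety interlock lost=not → at least one input occurs → occurs.
Controller stage 2 fails [AND]: Servo loop 2 inoperative=occurs, Lower servo drive 2 lost=occurs → all inputs occur → occurs.
Robot arm uncommanded motion [OR]: E-stop path down=not, Feedback branch down=not, Controller stage 2 fails=occurs → at least one input occurs → occurs.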